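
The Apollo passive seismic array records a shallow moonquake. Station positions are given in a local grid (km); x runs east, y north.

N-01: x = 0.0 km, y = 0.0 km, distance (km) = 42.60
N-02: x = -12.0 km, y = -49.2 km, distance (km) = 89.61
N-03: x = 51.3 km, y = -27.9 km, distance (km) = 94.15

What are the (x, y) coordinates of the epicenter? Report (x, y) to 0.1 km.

x ≈ -13.5 km, y ≈ 40.4 km

Circle about each station: x² + y² = 42.60²; (x + 12.0)² + (y + 49.2)² = 89.61²; (x − 51.3)² + (y + 27.9)² = 94.15².
Subtracting the N-01 equation from the N-02 and N-03 equations removes the quadratic terms:
-24.0 x − 98.4 y = -3650.55
102.6 x − 55.8 y = -3639.36
Solving the 2×2 system: x ≈ -13.5, y ≈ 40.4 km.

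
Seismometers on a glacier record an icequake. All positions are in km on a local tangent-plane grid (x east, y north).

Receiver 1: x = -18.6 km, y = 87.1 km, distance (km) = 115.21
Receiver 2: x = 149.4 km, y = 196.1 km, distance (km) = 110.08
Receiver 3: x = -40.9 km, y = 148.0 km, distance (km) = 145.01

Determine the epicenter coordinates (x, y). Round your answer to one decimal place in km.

Circle about each station: (x + 18.6)² + (y − 87.1)² = 115.21²; (x − 149.4)² + (y − 196.1)² = 110.08²; (x + 40.9)² + (y − 148.0)² = 145.01².
Subtracting pairs of circle equations eliminates x²+y² and gives linear equations (the radical axes):
336.0 x + 218.0 y = 53998.94
-44.6 x + 121.8 y = 7889.88
Solving the 2×2 system: x ≈ 95.9, y ≈ 99.9 km.
Check against Receiver 1 (with the unrounded x, y): √((x + 18.6)²+(y − 87.1)²) = 115.21 ≈ 115.21 km. ✓

95.9 km east, 99.9 km north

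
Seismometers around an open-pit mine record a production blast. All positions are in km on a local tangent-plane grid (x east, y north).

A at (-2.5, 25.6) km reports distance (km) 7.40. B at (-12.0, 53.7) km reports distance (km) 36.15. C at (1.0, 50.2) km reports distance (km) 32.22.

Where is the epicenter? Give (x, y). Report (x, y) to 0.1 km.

Circle about each station: (x + 2.5)² + (y − 25.6)² = 7.40²; (x + 12.0)² + (y − 53.7)² = 36.15²; (x − 1.0)² + (y − 50.2)² = 32.22².
Subtracting pairs of circle equations eliminates x²+y² and gives linear equations (the radical axes):
-19.0 x + 56.2 y = 1114.02
7.0 x + 49.2 y = 876.06
Solving the 2×2 system: x ≈ -4.2, y ≈ 18.4 km.

(-4.2, 18.4)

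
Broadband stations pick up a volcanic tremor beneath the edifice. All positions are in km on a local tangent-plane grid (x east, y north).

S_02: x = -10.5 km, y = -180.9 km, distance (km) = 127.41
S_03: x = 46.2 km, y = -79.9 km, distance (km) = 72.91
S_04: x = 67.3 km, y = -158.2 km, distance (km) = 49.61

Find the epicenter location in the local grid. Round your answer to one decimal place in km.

(103.8, -124.6)

Circle about each station: (x + 10.5)² + (y + 180.9)² = 127.41²; (x − 46.2)² + (y + 79.9)² = 72.91²; (x − 67.3)² + (y + 158.2)² = 49.61².
Subtracting the S_02 equation from the S_03 and S_04 equations removes the quadratic terms:
113.4 x + 202.0 y = -13399.17
155.6 x + 45.4 y = 10493.63
Solving the 2×2 system: x ≈ 103.8, y ≈ -124.6 km.
Check against S_02 (with the unrounded x, y): √((x + 10.5)²+(y + 180.9)²) = 127.41 ≈ 127.41 km. ✓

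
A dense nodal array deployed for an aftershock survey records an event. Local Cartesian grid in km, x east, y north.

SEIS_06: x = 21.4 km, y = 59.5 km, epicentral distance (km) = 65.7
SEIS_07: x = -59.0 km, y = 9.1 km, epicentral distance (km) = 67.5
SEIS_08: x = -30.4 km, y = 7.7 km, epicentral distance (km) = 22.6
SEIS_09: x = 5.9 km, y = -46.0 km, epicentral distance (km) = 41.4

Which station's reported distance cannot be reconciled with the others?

Solve using three stations at a time. Using SEIS_06, SEIS_07, SEIS_09 (subtract circle equations pairwise → linear system) gives (x, y) ≈ (7.1, -4.6).
Distances from that point to each station vs reported:
  SEIS_06: calculated 65.7 vs reported 65.7 → residual 0.0 km
  SEIS_07: calculated 67.5 vs reported 67.5 → residual 0.0 km
  SEIS_08: calculated 39.5 vs reported 22.6 → residual 16.9 km
  SEIS_09: calculated 41.4 vs reported 41.4 → residual 0.0 km
SEIS_06, SEIS_07, SEIS_09 are mutually consistent (residuals ≈ 0); SEIS_08 is off by 16.9 km.

SEIS_08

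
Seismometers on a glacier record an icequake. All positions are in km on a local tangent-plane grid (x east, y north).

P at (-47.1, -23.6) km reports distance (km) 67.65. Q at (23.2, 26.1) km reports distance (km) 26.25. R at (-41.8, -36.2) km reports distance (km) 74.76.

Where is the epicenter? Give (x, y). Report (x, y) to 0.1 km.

Circle about each station: (x + 47.1)² + (y + 23.6)² = 67.65²; (x − 23.2)² + (y − 26.1)² = 26.25²; (x + 41.8)² + (y + 36.2)² = 74.76².
Subtracting the P equation from the Q and R equations removes the quadratic terms:
140.6 x + 99.4 y = 2331.54
10.6 x − 25.2 y = -730.23
Solving the 2×2 system: x ≈ -3.0, y ≈ 27.7 km.
Check against P (with the unrounded x, y): √((x + 47.1)²+(y + 23.6)²) = 67.65 ≈ 67.65 km. ✓

x ≈ -3.0 km, y ≈ 27.7 km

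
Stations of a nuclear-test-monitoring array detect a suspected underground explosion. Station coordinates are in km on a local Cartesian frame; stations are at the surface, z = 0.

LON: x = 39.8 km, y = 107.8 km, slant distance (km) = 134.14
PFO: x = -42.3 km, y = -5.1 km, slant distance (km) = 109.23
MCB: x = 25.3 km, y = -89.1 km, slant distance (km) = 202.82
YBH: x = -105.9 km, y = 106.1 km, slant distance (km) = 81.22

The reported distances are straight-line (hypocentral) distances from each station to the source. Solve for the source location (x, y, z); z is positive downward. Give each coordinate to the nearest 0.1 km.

Each station gives a sphere (x−x_i)² + (y−y_i)² + z² = d_i² (stations at z=0).
Subtracting the LON sphere from PFO and MCB: z² cancels, leaving linear equations in x and y:
-164.2 x − 225.8 y = -5327.23
-29.0 x − 393.8 y = -27768.39
Solving: x ≈ -71.794, y ≈ 75.801 km (keep extra digits for the depth step; rounded: -71.8, 75.8).
Then from the LON sphere: z² = 134.14² − (x − 39.8)² − (y − 107.8)² with x = -71.794, y = 75.801, so z ≈ 67.204 ≈ 67.2 km.

(-71.8, 75.8, 67.2)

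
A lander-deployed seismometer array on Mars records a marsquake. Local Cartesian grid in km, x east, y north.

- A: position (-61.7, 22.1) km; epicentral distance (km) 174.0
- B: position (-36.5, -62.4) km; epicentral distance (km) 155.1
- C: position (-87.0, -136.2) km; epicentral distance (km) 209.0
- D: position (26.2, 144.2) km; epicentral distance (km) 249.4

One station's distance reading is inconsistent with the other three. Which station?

Solve using three stations at a time. Using B, C, D (subtract circle equations pairwise → linear system) gives (x, y) ≈ (116.6, -88.4).
Distances from that point to each station vs reported:
  A: calculated 209.7 vs reported 174.0 → residual 35.7 km
  B: calculated 155.2 vs reported 155.1 → residual 0.1 km
  C: calculated 209.1 vs reported 209.0 → residual 0.1 km
  D: calculated 249.5 vs reported 249.4 → residual 0.1 km
B, C, D are mutually consistent (residuals ≈ 0); A is off by 35.7 km.

A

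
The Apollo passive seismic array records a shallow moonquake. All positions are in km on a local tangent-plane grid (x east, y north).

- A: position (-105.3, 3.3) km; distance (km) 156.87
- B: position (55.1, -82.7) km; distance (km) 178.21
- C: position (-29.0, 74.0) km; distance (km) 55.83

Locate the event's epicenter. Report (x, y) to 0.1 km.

Circle about each station: (x + 105.3)² + (y − 3.3)² = 156.87²; (x − 55.1)² + (y + 82.7)² = 178.21²; (x + 29.0)² + (y − 74.0)² = 55.83².
Subtracting the A equation from the B and C equations removes the quadratic terms:
320.8 x − 172.0 y = -8374.29
152.6 x + 141.4 y = 16709.23
Solving the 2×2 system: x ≈ 23.6, y ≈ 92.7 km.

(23.6, 92.7)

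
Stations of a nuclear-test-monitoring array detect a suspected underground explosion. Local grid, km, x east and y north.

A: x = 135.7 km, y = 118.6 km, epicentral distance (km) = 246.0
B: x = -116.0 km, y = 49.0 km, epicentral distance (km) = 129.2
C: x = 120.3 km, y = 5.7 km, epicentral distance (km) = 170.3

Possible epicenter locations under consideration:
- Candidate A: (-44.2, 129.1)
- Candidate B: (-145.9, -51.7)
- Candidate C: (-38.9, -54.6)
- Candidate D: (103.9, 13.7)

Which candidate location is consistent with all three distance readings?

Candidate C

For each candidate, compare |candidate − station| to the reported distance:
Candidate A: residuals A 65.8, B 21.6, C 35.3 → max 65.8 km
Candidate B: residuals A 83.1, B 24.2, C 102.0 → max 102.0 km
Candidate C: residuals A 0.1, B 0.1, C 0.1 → max 0.1 km
Candidate D: residuals A 136.4, B 93.5, C 152.1 → max 152.1 km
Only Candidate C has all residuals ≈ 0.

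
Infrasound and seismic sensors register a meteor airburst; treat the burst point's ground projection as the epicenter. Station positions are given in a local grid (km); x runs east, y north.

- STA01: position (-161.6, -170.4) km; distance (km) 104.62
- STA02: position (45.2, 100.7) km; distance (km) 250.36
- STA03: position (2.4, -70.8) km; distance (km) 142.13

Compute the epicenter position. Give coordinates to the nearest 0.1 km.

Circle about each station: (x + 161.6)² + (y + 170.4)² = 104.62²; (x − 45.2)² + (y − 100.7)² = 250.36²; (x − 2.4)² + (y + 70.8)² = 142.13².
Subtracting the STA01 equation from the STA02 and STA03 equations removes the quadratic terms:
413.6 x + 542.2 y = -94701.98
328.0 x + 199.2 y = -59387.91
Solving the 2×2 system: x ≈ -139.7, y ≈ -68.1 km.
Check against STA01 (with the unrounded x, y): √((x + 161.6)²+(y + 170.4)²) = 104.63 ≈ 104.62 km. ✓

-139.7 km east, -68.1 km north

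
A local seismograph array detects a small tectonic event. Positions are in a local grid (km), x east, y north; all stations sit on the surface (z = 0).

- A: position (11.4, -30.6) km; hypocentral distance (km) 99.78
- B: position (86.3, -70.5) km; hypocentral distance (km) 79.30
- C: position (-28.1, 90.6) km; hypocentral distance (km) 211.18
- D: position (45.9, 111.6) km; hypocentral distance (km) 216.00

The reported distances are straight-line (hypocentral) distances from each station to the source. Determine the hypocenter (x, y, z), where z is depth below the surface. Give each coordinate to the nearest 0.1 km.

x ≈ 50.3 km, y ≈ -93.8 km, depth ≈ 66.7 km

Each station gives a sphere (x−x_i)² + (y−y_i)² + z² = d_i² (stations at z=0).
Subtracting the A sphere from B and C: z² cancels, leaving linear equations in x and y:
149.8 x − 79.8 y = 15019.18
-79.0 x + 242.4 y = -26709.29
Solving: x ≈ 50.296, y ≈ -93.795 km (keep extra digits for the depth step; rounded: 50.3, -93.8).
Then from the A sphere: z² = 99.78² − (x − 11.4)² − (y + 30.6)² with x = 50.296, y = -93.795, so z ≈ 66.705 ≈ 66.7 km.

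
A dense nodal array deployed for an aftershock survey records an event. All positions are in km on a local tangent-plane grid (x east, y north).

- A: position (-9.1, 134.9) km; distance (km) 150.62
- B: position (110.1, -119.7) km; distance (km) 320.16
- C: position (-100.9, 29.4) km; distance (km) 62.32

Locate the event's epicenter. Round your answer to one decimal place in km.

(-146.1, 72.3)

Circle about each station: (x + 9.1)² + (y − 134.9)² = 150.62²; (x − 110.1)² + (y + 119.7)² = 320.16²; (x + 100.9)² + (y − 29.4)² = 62.32².
Subtracting pairs of circle equations eliminates x²+y² and gives linear equations (the radical axes):
238.4 x − 509.2 y = -71646.76
-183.6 x − 211.0 y = 11566.95
Solving the 2×2 system: x ≈ -146.1, y ≈ 72.3 km.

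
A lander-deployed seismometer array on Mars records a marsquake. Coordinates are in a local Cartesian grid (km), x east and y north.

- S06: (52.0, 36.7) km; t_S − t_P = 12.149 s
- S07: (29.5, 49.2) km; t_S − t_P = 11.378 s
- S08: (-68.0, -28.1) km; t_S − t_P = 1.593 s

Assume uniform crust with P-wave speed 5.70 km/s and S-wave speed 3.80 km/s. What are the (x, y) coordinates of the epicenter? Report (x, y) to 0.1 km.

Distance from S−P lag: d = Δt · v_P v_S / (v_P − v_S) = Δt · (5.70·3.80)/(5.70−3.80) ≈ 11.4000·Δt.
So d_S06 = 138.50, d_S07 = 129.71, d_S08 = 18.16 km.
Circle about each station: (x − 52.0)² + (y − 36.7)² = 138.50²; (x − 29.5)² + (y − 49.2)² = 129.71²; (x + 68.0)² + (y + 28.1)² = 18.16².
Subtracting the S06 equation from the S07 and S08 equations removes the quadratic terms:
-45.0 x + 25.0 y = 1597.57
-240.0 x − 129.6 y = 20215.18
Solving the 2×2 system: x ≈ -60.2, y ≈ -44.5 km.
Check against S06 (with the unrounded x, y): √((x − 52.0)²+(y − 36.7)²) = 138.50 ≈ 138.50 km. ✓

x ≈ -60.2 km, y ≈ -44.5 km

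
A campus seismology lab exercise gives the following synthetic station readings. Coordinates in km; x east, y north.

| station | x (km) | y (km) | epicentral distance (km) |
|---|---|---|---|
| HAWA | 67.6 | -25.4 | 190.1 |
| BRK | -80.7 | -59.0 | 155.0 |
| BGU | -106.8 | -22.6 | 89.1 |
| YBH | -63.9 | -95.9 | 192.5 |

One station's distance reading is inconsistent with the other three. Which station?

BGU

Solve using three stations at a time. Using HAWA, BRK, YBH (subtract circle equations pairwise → linear system) gives (x, y) ≈ (-78.7, 96.2).
Distances from that point to each station vs reported:
  HAWA: calculated 190.3 vs reported 190.1 → residual 0.2 km
  BRK: calculated 155.2 vs reported 155.0 → residual 0.2 km
  BGU: calculated 122.1 vs reported 89.1 → residual 33.0 km
  YBH: calculated 192.7 vs reported 192.5 → residual 0.2 km
HAWA, BRK, YBH are mutually consistent (residuals ≈ 0); BGU is off by 33.0 km.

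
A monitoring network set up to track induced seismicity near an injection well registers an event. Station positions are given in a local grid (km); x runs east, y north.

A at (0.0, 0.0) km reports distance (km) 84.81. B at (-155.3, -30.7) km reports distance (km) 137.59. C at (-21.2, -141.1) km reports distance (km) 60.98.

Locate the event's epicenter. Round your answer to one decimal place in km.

-27.0 km east, -80.4 km north

Circle about each station: x² + y² = 84.81²; (x + 155.3)² + (y + 30.7)² = 137.59²; (x + 21.2)² + (y + 141.1)² = 60.98².
Subtracting the A equation from the B and C equations removes the quadratic terms:
-310.6 x − 61.4 y = 13322.31
-42.4 x − 282.2 y = 23832.83
Solving the 2×2 system: x ≈ -27.0, y ≈ -80.4 km.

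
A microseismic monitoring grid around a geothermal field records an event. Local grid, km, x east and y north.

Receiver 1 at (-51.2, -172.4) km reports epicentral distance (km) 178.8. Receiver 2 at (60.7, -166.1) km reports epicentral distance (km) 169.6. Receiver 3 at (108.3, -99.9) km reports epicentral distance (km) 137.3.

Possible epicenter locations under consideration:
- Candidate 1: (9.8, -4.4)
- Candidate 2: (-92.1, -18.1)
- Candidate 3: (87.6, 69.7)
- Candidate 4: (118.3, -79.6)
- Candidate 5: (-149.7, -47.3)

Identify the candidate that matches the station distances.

Candidate 1

For each candidate, compare |candidate − station| to the reported distance:
Candidate 1: residuals Receiver 1 0.1, Receiver 2 0.1, Receiver 3 0.1 → max 0.1 km
Candidate 2: residuals Receiver 1 19.2, Receiver 2 43.1, Receiver 3 79.2 → max 79.2 km
Candidate 3: residuals Receiver 1 100.3, Receiver 2 67.7, Receiver 3 33.6 → max 100.3 km
Candidate 4: residuals Receiver 1 14.4, Receiver 2 65.7, Receiver 3 114.7 → max 114.7 km
Candidate 5: residuals Receiver 1 19.6, Receiver 2 72.0, Receiver 3 126.0 → max 126.0 km
Only Candidate 1 has all residuals ≈ 0.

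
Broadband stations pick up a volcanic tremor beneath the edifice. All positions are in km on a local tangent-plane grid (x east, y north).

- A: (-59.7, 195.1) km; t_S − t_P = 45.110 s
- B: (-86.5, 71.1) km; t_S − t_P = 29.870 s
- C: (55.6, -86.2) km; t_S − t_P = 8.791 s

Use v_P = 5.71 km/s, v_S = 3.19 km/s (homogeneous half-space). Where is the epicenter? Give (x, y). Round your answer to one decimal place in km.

Distance from S−P lag: d = Δt · v_P v_S / (v_P − v_S) = Δt · (5.71·3.19)/(5.71−3.19) ≈ 7.2281·Δt.
So d_A = 326.06, d_B = 215.90, d_C = 63.54 km.
Circle about each station: (x + 59.7)² + (y − 195.1)² = 326.06²; (x + 86.5)² + (y − 71.1)² = 215.90²; (x − 55.6)² + (y + 86.2)² = 63.54².
Subtracting the A equation from the B and C equations removes the quadratic terms:
-53.6 x − 248.0 y = 30611.67
230.6 x − 562.6 y = 71171.49
Solving the 2×2 system: x ≈ 4.9, y ≈ -124.5 km.

4.9 km east, -124.5 km north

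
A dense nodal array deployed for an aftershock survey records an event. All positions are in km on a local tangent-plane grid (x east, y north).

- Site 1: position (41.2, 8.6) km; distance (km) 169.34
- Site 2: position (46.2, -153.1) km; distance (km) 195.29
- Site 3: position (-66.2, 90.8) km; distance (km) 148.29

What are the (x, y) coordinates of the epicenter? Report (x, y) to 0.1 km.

x ≈ -118.4 km, y ≈ -48.0 km

Circle about each station: (x − 41.2)² + (y − 8.6)² = 169.34²; (x − 46.2)² + (y + 153.1)² = 195.29²; (x + 66.2)² + (y − 90.8)² = 148.29².
Subtracting the Site 1 equation from the Site 2 and Site 3 equations removes the quadratic terms:
10.0 x − 323.4 y = 14340.50
-214.8 x + 164.4 y = 17541.79
Solving the 2×2 system: x ≈ -118.4, y ≈ -48.0 km.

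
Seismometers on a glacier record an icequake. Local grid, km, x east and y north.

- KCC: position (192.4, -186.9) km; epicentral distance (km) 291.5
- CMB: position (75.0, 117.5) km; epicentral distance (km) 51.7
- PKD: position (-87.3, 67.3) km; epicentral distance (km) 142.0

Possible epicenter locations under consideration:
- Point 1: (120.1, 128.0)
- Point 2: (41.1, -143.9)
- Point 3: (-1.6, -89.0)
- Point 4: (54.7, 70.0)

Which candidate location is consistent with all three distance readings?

For each candidate, compare |candidate − station| to the reported distance:
Point 1: residuals KCC 31.6, CMB 5.4, PKD 74.1 → max 74.1 km
Point 2: residuals KCC 134.2, CMB 211.9, PKD 105.2 → max 211.9 km
Point 3: residuals KCC 74.2, CMB 168.5, PKD 36.3 → max 168.5 km
Point 4: residuals KCC 0.0, CMB 0.0, PKD 0.0 → max 0.0 km
Only Point 4 has all residuals ≈ 0.

Point 4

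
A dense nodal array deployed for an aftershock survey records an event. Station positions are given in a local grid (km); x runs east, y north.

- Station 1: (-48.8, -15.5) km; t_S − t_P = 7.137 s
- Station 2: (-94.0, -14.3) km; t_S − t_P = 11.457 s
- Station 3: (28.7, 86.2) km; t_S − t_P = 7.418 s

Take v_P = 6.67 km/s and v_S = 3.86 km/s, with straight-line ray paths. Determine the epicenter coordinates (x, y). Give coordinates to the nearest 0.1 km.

Distance from S−P lag: d = Δt · v_P v_S / (v_P − v_S) = Δt · (6.67·3.86)/(6.67−3.86) ≈ 9.1623·Δt.
So d_Station 1 = 65.39, d_Station 2 = 104.97, d_Station 3 = 67.97 km.
Circle about each station: (x + 48.8)² + (y + 15.5)² = 65.39²; (x + 94.0)² + (y + 14.3)² = 104.97²; (x − 28.7)² + (y − 86.2)² = 67.97².
Subtracting pairs of circle equations eliminates x²+y² and gives linear equations (the radical axes):
-90.4 x + 2.4 y = -324.05
155.0 x + 203.4 y = 5288.37
Solving the 2×2 system: x ≈ 4.2, y ≈ 22.8 km.

x ≈ 4.2 km, y ≈ 22.8 km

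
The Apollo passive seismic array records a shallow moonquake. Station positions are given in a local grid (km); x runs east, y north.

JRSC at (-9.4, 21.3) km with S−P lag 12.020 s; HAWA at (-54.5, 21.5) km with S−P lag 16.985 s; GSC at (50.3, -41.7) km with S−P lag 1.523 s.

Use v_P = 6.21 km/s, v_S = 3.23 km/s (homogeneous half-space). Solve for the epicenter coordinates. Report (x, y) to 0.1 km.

40.1 km east, -42.7 km north

Distance from S−P lag: d = Δt · v_P v_S / (v_P − v_S) = Δt · (6.21·3.23)/(6.21−3.23) ≈ 6.7310·Δt.
So d_JRSC = 80.91, d_HAWA = 114.33, d_GSC = 10.25 km.
Circle about each station: (x + 9.4)² + (y − 21.3)² = 80.91²; (x + 54.5)² + (y − 21.5)² = 114.33²; (x − 50.3)² + (y + 41.7)² = 10.25².
Subtracting pairs of circle equations eliminates x²+y² and gives linear equations (the radical axes):
-90.2 x + 0.4 y = -3634.47
119.4 x − 126.0 y = 10168.30
Solving the 2×2 system: x ≈ 40.1, y ≈ -42.7 km.
Check against JRSC (with the unrounded x, y): √((x + 9.4)²+(y − 21.3)²) = 80.91 ≈ 80.91 km. ✓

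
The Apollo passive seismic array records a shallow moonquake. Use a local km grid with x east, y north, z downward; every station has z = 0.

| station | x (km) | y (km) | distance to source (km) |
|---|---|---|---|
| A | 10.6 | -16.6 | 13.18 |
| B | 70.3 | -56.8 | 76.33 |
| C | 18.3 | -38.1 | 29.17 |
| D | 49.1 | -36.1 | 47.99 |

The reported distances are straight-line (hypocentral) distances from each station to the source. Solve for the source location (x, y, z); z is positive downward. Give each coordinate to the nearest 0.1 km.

Each station gives a sphere (x−x_i)² + (y−y_i)² + z² = d_i² (stations at z=0).
Subtracting the A sphere from B and C: z² cancels, leaving linear equations in x and y:
119.4 x − 80.4 y = 2127.85
15.4 x − 43.0 y = 721.40
Solving: x ≈ 8.598, y ≈ -13.698 km (keep extra digits for the depth step; rounded: 8.6, -13.7).
Then from the A sphere: z² = 13.18² − (x − 10.6)² − (y + 16.6)² with x = 8.598, y = -13.698, so z ≈ 12.700 ≈ 12.7 km.
Check against D (with the unrounded solution): distance 48.00 ≈ 47.99 km. ✓

(8.6, -13.7, 12.7)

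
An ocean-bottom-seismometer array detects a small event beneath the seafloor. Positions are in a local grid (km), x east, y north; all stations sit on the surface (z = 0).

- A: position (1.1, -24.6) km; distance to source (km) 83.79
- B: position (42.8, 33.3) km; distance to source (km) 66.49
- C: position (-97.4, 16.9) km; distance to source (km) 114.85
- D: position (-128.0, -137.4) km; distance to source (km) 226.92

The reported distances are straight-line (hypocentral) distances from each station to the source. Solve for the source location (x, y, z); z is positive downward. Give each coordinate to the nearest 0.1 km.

(2.1, 41.1, 52.0)

Each station gives a sphere (x−x_i)² + (y−y_i)² + z² = d_i² (stations at z=0).
Subtracting the A sphere from B and C: z² cancels, leaving linear equations in x and y:
83.4 x + 115.8 y = 4934.20
-197.0 x + 83.0 y = 2996.24
Solving: x ≈ 2.104, y ≈ 41.094 km (keep extra digits for the depth step; rounded: 2.1, 41.1).
Then from the A sphere: z² = 83.79² − (x − 1.1)² − (y + 24.6)² with x = 2.104, y = 41.094, so z ≈ 52.001 ≈ 52.0 km.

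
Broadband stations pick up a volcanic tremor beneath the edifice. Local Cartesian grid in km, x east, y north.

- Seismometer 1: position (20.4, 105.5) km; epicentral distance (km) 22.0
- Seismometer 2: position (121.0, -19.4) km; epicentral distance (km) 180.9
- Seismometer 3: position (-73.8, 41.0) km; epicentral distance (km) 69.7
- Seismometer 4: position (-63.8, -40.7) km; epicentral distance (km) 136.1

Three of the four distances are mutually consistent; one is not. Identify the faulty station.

Seismometer 1

Solve using three stations at a time. Using Seismometer 2, Seismometer 3, Seismometer 4 (subtract circle equations pairwise → linear system) gives (x, y) ≈ (-23.6, 89.3).
Distances from that point to each station vs reported:
  Seismometer 1: calculated 46.9 vs reported 22.0 → residual 24.9 km
  Seismometer 2: calculated 180.9 vs reported 180.9 → residual 0.0 km
  Seismometer 3: calculated 69.7 vs reported 69.7 → residual 0.0 km
  Seismometer 4: calculated 136.1 vs reported 136.1 → residual 0.0 km
Seismometer 2, Seismometer 3, Seismometer 4 are mutually consistent (residuals ≈ 0); Seismometer 1 is off by 24.9 km.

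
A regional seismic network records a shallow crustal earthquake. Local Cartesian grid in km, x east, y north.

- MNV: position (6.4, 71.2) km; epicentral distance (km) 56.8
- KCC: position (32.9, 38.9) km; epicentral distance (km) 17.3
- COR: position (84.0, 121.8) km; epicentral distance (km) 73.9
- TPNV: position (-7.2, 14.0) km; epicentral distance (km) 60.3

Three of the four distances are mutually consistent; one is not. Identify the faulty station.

COR

Solve using three stations at a time. Using MNV, KCC, TPNV (subtract circle equations pairwise → linear system) gives (x, y) ≈ (49.6, 34.3).
Distances from that point to each station vs reported:
  MNV: calculated 56.8 vs reported 56.8 → residual 0.0 km
  KCC: calculated 17.3 vs reported 17.3 → residual 0.0 km
  COR: calculated 94.0 vs reported 73.9 → residual 20.1 km
  TPNV: calculated 60.3 vs reported 60.3 → residual 0.0 km
MNV, KCC, TPNV are mutually consistent (residuals ≈ 0); COR is off by 20.1 km.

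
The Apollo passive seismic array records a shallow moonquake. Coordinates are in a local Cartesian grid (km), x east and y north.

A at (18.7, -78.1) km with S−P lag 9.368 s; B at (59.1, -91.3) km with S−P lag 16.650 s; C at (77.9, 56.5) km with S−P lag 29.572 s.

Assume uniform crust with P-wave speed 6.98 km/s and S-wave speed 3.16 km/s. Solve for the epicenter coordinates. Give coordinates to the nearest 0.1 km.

-35.0 km east, -71.6 km north

Distance from S−P lag: d = Δt · v_P v_S / (v_P − v_S) = Δt · (6.98·3.16)/(6.98−3.16) ≈ 5.7740·Δt.
So d_A = 54.09, d_B = 96.14, d_C = 170.75 km.
Circle about each station: (x − 18.7)² + (y + 78.1)² = 54.09²; (x − 59.1)² + (y + 91.3)² = 96.14²; (x − 77.9)² + (y − 56.5)² = 170.75².
Subtracting the A equation from the B and C equations removes the quadratic terms:
80.8 x − 26.4 y = -937.97
118.4 x + 269.2 y = -23418.47
Solving the 2×2 system: x ≈ -35.0, y ≈ -71.6 km.
Check against A (with the unrounded x, y): √((x − 18.7)²+(y + 78.1)²) = 54.09 ≈ 54.09 km. ✓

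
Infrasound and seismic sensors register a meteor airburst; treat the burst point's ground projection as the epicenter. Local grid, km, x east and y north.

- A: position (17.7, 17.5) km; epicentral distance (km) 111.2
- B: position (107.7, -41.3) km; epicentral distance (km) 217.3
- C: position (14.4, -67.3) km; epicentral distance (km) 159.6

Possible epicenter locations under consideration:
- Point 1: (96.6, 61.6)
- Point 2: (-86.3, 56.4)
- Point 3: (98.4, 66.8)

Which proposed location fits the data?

For each candidate, compare |candidate − station| to the reported distance:
Point 1: residuals A 20.8, B 113.8, C 6.7 → max 113.8 km
Point 2: residuals A 0.2, B 0.1, C 0.1 → max 0.2 km
Point 3: residuals A 16.6, B 108.8, C 1.4 → max 108.8 km
Only Point 2 has all residuals ≈ 0.

Point 2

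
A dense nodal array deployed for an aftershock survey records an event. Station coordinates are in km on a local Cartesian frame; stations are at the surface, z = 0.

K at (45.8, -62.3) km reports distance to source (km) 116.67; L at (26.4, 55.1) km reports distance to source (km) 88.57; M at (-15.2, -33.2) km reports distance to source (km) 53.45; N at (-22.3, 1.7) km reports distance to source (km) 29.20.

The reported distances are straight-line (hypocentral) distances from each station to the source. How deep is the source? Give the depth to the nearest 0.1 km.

Each station gives a sphere (x−x_i)² + (y−y_i)² + z² = d_i² (stations at z=0).
Subtracting the K sphere from L and M: z² cancels, leaving linear equations in x and y:
-38.8 x + 234.8 y = 3521.28
-122.0 x + 58.2 y = 6109.34
Solving: x ≈ -46.595, y ≈ 7.297 km (keep extra digits for the depth step; rounded: -46.6, 7.3).
Then from the K sphere: z² = 116.67² − (x − 45.8)² − (y + 62.3)² with x = -46.595, y = 7.297, so z ≈ 15.209 ≈ 15.2 km.
Check against N (with the unrounded solution): distance 29.20 ≈ 29.20 km. ✓

15.2 km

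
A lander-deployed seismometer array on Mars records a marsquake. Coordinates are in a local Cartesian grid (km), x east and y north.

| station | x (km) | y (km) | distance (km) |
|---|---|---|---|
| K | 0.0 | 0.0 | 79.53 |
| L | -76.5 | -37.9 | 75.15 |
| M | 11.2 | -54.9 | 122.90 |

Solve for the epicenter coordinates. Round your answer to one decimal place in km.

-70.4 km east, 37.0 km north

Circle about each station: x² + y² = 79.53²; (x + 76.5)² + (y + 37.9)² = 75.15²; (x − 11.2)² + (y + 54.9)² = 122.90².
Subtracting pairs of circle equations eliminates x²+y² and gives linear equations (the radical axes):
-153.0 x − 75.8 y = 7966.16
22.4 x − 109.8 y = -5639.94
Solving the 2×2 system: x ≈ -70.4, y ≈ 37.0 km.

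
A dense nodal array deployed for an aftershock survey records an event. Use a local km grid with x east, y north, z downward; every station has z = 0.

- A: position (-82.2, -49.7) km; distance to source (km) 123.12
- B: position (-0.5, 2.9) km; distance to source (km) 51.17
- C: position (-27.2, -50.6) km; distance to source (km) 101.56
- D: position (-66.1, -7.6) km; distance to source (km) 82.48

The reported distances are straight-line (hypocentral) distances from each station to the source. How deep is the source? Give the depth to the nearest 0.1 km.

z ≈ 26.7 km

Each station gives a sphere (x−x_i)² + (y−y_i)² + z² = d_i² (stations at z=0).
Subtracting the A sphere from B and C: z² cancels, leaving linear equations in x and y:
163.4 x + 105.2 y = 3321.90
110.0 x − 1.8 y = -1082.63
Solving: x ≈ -9.094, y ≈ 45.702 km (keep extra digits for the depth step; rounded: -9.1, 45.7).
Then from the A sphere: z² = 123.12² − (x + 82.2)² − (y + 49.7)² with x = -9.094, y = 45.702, so z ≈ 26.693 ≈ 26.7 km.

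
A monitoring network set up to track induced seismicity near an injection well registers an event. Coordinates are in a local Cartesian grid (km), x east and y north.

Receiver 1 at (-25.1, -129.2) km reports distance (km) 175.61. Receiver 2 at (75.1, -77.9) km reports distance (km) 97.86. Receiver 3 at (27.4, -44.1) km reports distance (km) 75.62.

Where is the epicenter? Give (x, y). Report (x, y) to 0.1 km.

68.0 km east, 19.7 km north

Circle about each station: (x + 25.1)² + (y + 129.2)² = 175.61²; (x − 75.1)² + (y + 77.9)² = 97.86²; (x − 27.4)² + (y + 44.1)² = 75.62².
Subtracting the Receiver 1 equation from the Receiver 2 and Receiver 3 equations removes the quadratic terms:
200.4 x + 102.6 y = 15648.06
105.0 x + 170.2 y = 10493.41
Solving the 2×2 system: x ≈ 68.0, y ≈ 19.7 km.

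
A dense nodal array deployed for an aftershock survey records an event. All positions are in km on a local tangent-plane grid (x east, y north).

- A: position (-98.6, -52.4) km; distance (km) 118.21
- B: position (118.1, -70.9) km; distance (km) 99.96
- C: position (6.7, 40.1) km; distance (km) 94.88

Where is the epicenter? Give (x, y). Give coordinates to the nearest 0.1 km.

x ≈ 19.6 km, y ≈ -53.9 km

Circle about each station: (x + 98.6)² + (y + 52.4)² = 118.21²; (x − 118.1)² + (y + 70.9)² = 99.96²; (x − 6.7)² + (y − 40.1)² = 94.88².
Subtracting the A equation from the B and C equations removes the quadratic terms:
433.4 x − 37.0 y = 10488.30
210.6 x + 185.0 y = -5843.43
Solving the 2×2 system: x ≈ 19.6, y ≈ -53.9 km.
Check against A (with the unrounded x, y): √((x + 98.6)²+(y + 52.4)²) = 118.21 ≈ 118.21 km. ✓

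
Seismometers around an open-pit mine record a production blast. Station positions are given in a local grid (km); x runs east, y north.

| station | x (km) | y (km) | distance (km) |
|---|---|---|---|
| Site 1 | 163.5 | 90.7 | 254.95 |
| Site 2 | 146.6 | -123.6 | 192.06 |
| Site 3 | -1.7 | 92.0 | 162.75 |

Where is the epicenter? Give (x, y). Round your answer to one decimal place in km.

Circle about each station: (x − 163.5)² + (y − 90.7)² = 254.95²; (x − 146.6)² + (y + 123.6)² = 192.06²; (x + 1.7)² + (y − 92.0)² = 162.75².
Subtracting the Site 1 equation from the Site 2 and Site 3 equations removes the quadratic terms:
-33.8 x − 428.6 y = 29922.24
-330.4 x + 2.6 y = 12020.09
Solving the 2×2 system: x ≈ -36.9, y ≈ -66.9 km.

x ≈ -36.9 km, y ≈ -66.9 km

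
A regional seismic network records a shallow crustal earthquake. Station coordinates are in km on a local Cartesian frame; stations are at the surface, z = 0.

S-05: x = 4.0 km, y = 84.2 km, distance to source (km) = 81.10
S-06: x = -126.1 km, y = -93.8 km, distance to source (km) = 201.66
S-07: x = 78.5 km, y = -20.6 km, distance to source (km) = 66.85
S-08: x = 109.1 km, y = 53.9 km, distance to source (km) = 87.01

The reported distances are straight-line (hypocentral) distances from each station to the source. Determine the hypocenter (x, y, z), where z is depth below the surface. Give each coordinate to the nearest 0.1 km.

Each station gives a sphere (x−x_i)² + (y−y_i)² + z² = d_i² (stations at z=0).
Subtracting the S-05 sphere from S-06 and S-07: z² cancels, leaving linear equations in x and y:
-260.2 x − 356.0 y = -16495.54
149.0 x − 209.6 y = 1589.26
Solving: x ≈ 37.397, y ≈ 19.002 km (keep extra digits for the depth step; rounded: 37.4, 19.0).
Then from the S-05 sphere: z² = 81.10² − (x − 4.0)² − (y − 84.2)² with x = 37.397, y = 19.002, so z ≈ 34.800 ≈ 34.8 km.
Check against S-08 (with the unrounded solution): distance 87.01 ≈ 87.01 km. ✓

(37.4, 19.0, 34.8)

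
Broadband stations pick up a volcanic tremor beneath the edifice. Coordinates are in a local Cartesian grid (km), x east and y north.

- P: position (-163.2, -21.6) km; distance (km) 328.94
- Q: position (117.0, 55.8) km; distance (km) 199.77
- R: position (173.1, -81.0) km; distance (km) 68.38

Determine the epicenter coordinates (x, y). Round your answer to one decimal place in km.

Circle about each station: (x + 163.2)² + (y + 21.6)² = 328.94²; (x − 117.0)² + (y − 55.8)² = 199.77²; (x − 173.1)² + (y + 81.0)² = 68.38².
Subtracting the P equation from the Q and R equations removes the quadratic terms:
560.4 x + 154.8 y = 57995.31
672.6 x − 118.8 y = 112949.51
Solving the 2×2 system: x ≈ 142.8, y ≈ -142.3 km.
Check against P (with the unrounded x, y): √((x + 163.2)²+(y + 21.6)²) = 328.94 ≈ 328.94 km. ✓

142.8 km east, -142.3 km north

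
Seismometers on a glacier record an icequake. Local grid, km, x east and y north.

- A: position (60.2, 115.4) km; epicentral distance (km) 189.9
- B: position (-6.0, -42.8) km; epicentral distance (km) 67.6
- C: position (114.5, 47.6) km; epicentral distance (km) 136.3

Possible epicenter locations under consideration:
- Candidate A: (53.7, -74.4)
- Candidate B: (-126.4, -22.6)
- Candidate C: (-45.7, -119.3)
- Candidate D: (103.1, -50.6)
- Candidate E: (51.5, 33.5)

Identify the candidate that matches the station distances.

Candidate A

For each candidate, compare |candidate − station| to the reported distance:
Candidate A: residuals A 0.0, B 0.1, C 0.0 → max 0.1 km
Candidate B: residuals A 42.2, B 54.5, C 114.6 → max 114.6 km
Candidate C: residuals A 67.6, B 18.6, C 95.0 → max 95.0 km
Candidate D: residuals A 18.4, B 41.8, C 37.4 → max 41.8 km
Candidate E: residuals A 107.5, B 27.9, C 71.7 → max 107.5 km
Only Candidate A has all residuals ≈ 0.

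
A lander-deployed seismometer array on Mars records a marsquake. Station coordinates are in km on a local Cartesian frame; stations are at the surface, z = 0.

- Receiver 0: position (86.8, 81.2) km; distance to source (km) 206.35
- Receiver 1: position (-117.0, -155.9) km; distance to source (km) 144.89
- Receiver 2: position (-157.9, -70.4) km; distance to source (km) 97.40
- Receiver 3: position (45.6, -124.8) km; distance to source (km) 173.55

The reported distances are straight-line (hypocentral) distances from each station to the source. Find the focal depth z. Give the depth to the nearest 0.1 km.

z ≈ 44.7 km

Each station gives a sphere (x−x_i)² + (y−y_i)² + z² = d_i² (stations at z=0).
Subtracting the Receiver 0 sphere from Receiver 1 and Receiver 2: z² cancels, leaving linear equations in x and y:
-407.6 x − 474.2 y = 45453.34
-489.4 x − 303.2 y = 48854.45
Solving: x ≈ -86.509, y ≈ -21.493 km (keep extra digits for the depth step; rounded: -86.5, -21.5).
Then from the Receiver 0 sphere: z² = 206.35² − (x − 86.8)² − (y − 81.2)² with x = -86.509, y = -21.493, so z ≈ 44.704 ≈ 44.7 km.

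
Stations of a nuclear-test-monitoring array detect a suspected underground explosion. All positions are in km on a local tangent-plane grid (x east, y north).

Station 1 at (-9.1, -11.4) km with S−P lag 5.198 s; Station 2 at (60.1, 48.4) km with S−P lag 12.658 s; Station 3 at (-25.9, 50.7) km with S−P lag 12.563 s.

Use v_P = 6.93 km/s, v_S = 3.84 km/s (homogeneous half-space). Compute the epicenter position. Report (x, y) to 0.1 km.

x ≈ 13.4 km, y ≈ -50.1 km

Distance from S−P lag: d = Δt · v_P v_S / (v_P − v_S) = Δt · (6.93·3.84)/(6.93−3.84) ≈ 8.6120·Δt.
So d_Station 1 = 44.77, d_Station 2 = 109.01, d_Station 3 = 108.19 km.
Circle about each station: (x + 9.1)² + (y + 11.4)² = 44.77²; (x − 60.1)² + (y − 48.4)² = 109.01²; (x + 25.9)² + (y − 50.7)² = 108.19².
Subtracting the Station 1 equation from the Station 2 and Station 3 equations removes the quadratic terms:
138.4 x + 119.6 y = -4137.03
-33.6 x + 124.2 y = -6672.19
Solving the 2×2 system: x ≈ 13.4, y ≈ -50.1 km.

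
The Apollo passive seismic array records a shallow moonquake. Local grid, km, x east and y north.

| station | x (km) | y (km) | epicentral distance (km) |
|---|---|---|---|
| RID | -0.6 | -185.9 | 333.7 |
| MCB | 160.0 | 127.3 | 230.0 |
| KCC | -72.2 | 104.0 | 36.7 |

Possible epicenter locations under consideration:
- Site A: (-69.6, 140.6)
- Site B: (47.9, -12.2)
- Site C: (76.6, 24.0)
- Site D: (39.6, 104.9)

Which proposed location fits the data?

Site A

For each candidate, compare |candidate − station| to the reported distance:
Site A: residuals RID 0.0, MCB 0.0, KCC 0.0 → max 0.0 km
Site B: residuals RID 153.4, MCB 51.0, KCC 130.4 → max 153.4 km
Site C: residuals RID 110.1, MCB 97.2, KCC 132.2 → max 132.2 km
Site D: residuals RID 40.1, MCB 107.5, KCC 75.1 → max 107.5 km
Only Site A has all residuals ≈ 0.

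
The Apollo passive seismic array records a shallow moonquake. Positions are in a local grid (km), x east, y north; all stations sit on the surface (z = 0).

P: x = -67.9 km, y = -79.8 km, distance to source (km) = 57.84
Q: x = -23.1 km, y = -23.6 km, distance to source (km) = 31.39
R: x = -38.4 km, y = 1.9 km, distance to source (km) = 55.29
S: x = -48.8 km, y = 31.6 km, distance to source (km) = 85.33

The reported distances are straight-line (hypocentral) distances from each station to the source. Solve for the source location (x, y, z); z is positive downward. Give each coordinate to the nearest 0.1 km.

x ≈ -24.3 km, y ≈ -47.6 km, depth ≈ 20.2 km

Each station gives a sphere (x−x_i)² + (y−y_i)² + z² = d_i² (stations at z=0).
Subtracting the P sphere from Q and R: z² cancels, leaving linear equations in x and y:
89.6 x + 112.4 y = -7527.75
59.0 x + 163.4 y = -9211.80
Solving: x ≈ -24.301, y ≈ -47.601 km (keep extra digits for the depth step; rounded: -24.3, -47.6).
Then from the P sphere: z² = 57.84² − (x + 67.9)² − (y + 79.8)² with x = -24.301, y = -47.601, so z ≈ 20.194 ≈ 20.2 km.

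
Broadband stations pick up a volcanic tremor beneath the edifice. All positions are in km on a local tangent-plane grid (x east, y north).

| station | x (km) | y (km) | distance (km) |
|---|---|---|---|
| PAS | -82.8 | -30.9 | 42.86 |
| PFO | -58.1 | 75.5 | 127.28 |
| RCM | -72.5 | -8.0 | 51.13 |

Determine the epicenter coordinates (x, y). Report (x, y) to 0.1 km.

Circle about each station: (x + 82.8)² + (y + 30.9)² = 42.86²; (x + 58.1)² + (y − 75.5)² = 127.28²; (x + 72.5)² + (y + 8.0)² = 51.13².
Subtracting the PAS equation from the PFO and RCM equations removes the quadratic terms:
49.4 x + 212.8 y = -13098.01
20.6 x + 45.8 y = -3267.70
Solving the 2×2 system: x ≈ -45.0, y ≈ -51.1 km.

(-45.0, -51.1)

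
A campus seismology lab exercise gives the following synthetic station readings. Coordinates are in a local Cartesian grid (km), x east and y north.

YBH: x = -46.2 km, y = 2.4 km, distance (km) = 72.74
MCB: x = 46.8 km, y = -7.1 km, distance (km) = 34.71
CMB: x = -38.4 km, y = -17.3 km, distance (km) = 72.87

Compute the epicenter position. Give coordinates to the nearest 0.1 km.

Circle about each station: (x + 46.2)² + (y − 2.4)² = 72.74²; (x − 46.8)² + (y + 7.1)² = 34.71²; (x + 38.4)² + (y + 17.3)² = 72.87².
Subtracting the YBH equation from the MCB and CMB equations removes the quadratic terms:
186.0 x − 19.0 y = 4186.77
15.6 x − 39.4 y = -385.28
Solving the 2×2 system: x ≈ 24.5, y ≈ 19.5 km.

24.5 km east, 19.5 km north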